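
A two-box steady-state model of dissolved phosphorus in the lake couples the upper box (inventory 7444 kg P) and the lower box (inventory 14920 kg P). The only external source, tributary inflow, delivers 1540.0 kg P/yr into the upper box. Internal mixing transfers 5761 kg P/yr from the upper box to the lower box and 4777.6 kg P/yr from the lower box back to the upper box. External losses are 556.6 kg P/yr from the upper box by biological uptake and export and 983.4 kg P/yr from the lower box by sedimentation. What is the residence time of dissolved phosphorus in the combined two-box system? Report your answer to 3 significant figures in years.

14.5 yr

Treat the two boxes together as one reservoir: the mixing fluxes between them are internal recycling, so τ = ΣM / Σ(external losses).
M_total = 7444 + 14920 = 22364 kg P.
ΣF_external_out = 556.6 + 983.4 = 1540.0 kg P/yr.
τ = M_total / ΣF_ext = 22364 / 1540.0 = 14.52 yr.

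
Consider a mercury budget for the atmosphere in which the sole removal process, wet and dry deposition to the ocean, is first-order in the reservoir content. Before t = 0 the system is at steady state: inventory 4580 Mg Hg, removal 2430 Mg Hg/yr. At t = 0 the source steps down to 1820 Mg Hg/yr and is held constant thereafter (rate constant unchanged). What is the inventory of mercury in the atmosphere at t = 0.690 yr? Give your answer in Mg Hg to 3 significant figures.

4230 Mg Hg

Residence time τ = M₀/F₀ = 1.885 yr. The eventual steady state is M_∞ = M₀·(F₁/F₀) = 4580 × 1820/2430 = 3430.3 Mg Hg.
The anomaly ΔM(t) = M(t) − M_∞ decays as ΔM₀·e^(−t/τ) with ΔM₀ = 4580 − 3430.3 = 1150 Mg Hg.
At t = 0.690 yr, e^(−t/τ) = e^(−0.3661) = 0.6934, so ΔM = 797.3 Mg Hg and M = 3430.3 + 797.3 = 4227.5 Mg Hg.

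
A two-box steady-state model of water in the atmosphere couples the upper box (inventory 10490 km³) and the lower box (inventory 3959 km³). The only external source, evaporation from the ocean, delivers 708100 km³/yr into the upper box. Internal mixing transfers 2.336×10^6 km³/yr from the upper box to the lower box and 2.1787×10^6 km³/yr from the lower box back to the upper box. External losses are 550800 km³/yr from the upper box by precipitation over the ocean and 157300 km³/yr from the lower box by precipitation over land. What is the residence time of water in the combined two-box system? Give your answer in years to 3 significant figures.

For the system as a whole, the A↔B exchange is internal and contributes nothing to the throughput; only the external sinks remove mass.
M_total = 10490 + 3959 = 14449 km³.
ΣF_external_out = 550800 + 157300 = 708100 km³/yr.
τ = M_total / ΣF_ext = 14449 / 708100 = 0.02041 yr.

0.0204 yr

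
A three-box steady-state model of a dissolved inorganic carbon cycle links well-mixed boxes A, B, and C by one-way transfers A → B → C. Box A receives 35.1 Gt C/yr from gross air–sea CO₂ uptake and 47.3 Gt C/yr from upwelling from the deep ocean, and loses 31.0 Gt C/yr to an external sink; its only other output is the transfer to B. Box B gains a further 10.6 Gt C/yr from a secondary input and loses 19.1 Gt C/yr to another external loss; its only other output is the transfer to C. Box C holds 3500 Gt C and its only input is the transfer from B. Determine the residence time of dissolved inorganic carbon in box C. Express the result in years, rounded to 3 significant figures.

Box A: F(A→B) = (35.1 + 47.3) − 31.0 = 51.400 Gt C/yr.
Box B: F(B→C) = (51.400 + 10.6) − 19.1 = 42.900 Gt C/yr.
Box C throughput = its input = 42.900 Gt C/yr; τ = 3500 / 42.900 = 81.59 yr.

81.6 yr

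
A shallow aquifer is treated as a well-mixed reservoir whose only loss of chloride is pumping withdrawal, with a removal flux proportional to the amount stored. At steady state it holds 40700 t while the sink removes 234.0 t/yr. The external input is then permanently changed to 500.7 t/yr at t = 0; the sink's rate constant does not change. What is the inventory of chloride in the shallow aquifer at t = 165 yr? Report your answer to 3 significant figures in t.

69100 t

Residence time τ = M₀/F₀ = 173.9 yr. The eventual steady state is M_∞ = M₀·(F₁/F₀) = 40700 × 500.7/234.0 = 87088 t.
The anomaly ΔM(t) = M(t) − M_∞ decays as ΔM₀·e^(−t/τ) with ΔM₀ = 40700 − 87088 = −46390 t.
At t = 165 yr, e^(−t/τ) = e^(−0.9486) = 0.3873, so ΔM = −17960 t and M = 87088 − 17960 = 69123 t.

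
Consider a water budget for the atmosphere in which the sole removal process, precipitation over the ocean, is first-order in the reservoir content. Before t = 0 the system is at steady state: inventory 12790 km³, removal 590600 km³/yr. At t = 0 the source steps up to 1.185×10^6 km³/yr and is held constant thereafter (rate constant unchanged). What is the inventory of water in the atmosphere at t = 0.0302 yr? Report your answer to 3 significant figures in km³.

22500 km³

τ = M₀/F₀ = 12790/590600 = 0.02166 yr; rate constant k = 1/τ.
New steady state M_∞ = F₁/k = F₁·τ = 1.185×10^6 × 0.02166 = 25662 km³.
M(t) = M_∞ + (M₀ − M_∞)·e^(−t/τ); t/τ = 0.0302/0.02166 = 1.395, so e^(−t/τ) = 0.2479.
M(t) = 25662 − 12870 × 0.2479 = 22471 km³.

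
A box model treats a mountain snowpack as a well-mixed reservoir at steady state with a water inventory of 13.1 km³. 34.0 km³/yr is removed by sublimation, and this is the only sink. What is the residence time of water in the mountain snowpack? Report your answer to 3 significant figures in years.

τ = M / F = 13.1 / 34.0 = 0.3853 yr.

0.385 yr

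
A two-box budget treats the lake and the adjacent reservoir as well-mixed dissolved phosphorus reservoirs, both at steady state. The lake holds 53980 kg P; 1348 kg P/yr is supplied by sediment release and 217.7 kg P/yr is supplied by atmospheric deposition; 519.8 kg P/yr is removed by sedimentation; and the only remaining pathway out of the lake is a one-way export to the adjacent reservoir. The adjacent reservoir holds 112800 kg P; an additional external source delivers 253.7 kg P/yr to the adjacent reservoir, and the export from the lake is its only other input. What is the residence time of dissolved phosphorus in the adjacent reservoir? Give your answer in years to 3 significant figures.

86.8 yr

Balance the lake: ΣF_in = 1348 + 217.7 = 1565.7 kg P/yr.
Export to the adjacent reservoir = ΣF_in − (519.8) = 1045.9 kg P/yr.
Total input to the adjacent reservoir = 1045.9 + 253.7 = 1299.6 kg P/yr; at steady state this equals its total output.
τ = M / F = 112800 / 1299.6 = 86.80 yr.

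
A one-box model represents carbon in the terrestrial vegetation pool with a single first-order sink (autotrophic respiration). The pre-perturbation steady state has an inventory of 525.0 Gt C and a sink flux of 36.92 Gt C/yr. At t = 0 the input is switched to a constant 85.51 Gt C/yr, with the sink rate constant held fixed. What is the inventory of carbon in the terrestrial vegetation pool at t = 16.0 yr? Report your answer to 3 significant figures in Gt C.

992 Gt C

The sink rate constant is k = F₀/M₀ = 36.92/525.0 = 0.07032 yr⁻¹.
Solving dM/dt = F₁ − kM with M(0) = M₀ gives M(t) = F₁/k + (M₀ − F₁/k)·e^(−kt).
F₁/k = 85.51/0.07032 = 1215.9 Gt C; kt = 0.07032 × 16.0 = 1.125, e^(−kt) = 0.3246.
M(16.0) = 1215.9 + (525.0 − 1215.9) × 0.3246 = 1215.9 − 224.3 = 991.67 Gt C.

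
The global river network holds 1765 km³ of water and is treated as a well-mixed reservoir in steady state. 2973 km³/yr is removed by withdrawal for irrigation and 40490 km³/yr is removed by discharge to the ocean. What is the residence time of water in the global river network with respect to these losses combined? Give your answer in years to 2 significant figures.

0.041 yr

Total removal = 2973 + 40490 = 43463 km³/yr.
τ = M / ΣF_out = 1765 / 43463 = 0.04061 yr.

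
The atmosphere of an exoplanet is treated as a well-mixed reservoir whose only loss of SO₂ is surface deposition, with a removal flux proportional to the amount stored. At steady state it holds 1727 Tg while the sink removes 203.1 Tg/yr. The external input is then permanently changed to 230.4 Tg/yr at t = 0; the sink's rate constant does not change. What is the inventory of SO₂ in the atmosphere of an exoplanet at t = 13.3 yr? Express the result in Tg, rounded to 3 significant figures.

The sink rate constant is k = F₀/M₀ = 203.1/1727 = 0.1176 yr⁻¹.
Solving dM/dt = F₁ − kM with M(0) = M₀ gives M(t) = F₁/k + (M₀ − F₁/k)·e^(−kt).
F₁/k = 230.4/0.1176 = 1959.1 Tg; kt = 0.1176 × 13.3 = 1.564, e^(−kt) = 0.2093.
M(13.3) = 1959.1 + (1727 − 1959.1) × 0.2093 = 1959.1 − 48.58 = 1910.6 Tg.

1910 Tg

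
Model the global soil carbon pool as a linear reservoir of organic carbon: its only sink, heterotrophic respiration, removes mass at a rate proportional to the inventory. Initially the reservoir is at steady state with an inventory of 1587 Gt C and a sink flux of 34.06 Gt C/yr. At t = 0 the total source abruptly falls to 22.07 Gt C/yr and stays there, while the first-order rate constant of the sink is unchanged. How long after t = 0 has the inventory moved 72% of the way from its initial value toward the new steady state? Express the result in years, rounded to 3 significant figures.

59.3 yr

τ = M₀/F₀ = 1587/34.06 = 46.59 yr.
The remaining gap fraction is e^(−t/τ); 72% covered ⇒ e^(−t/τ) = 0.280.
t = −τ ln(0.280) = 46.59 × 1.273 = 59.31 yr.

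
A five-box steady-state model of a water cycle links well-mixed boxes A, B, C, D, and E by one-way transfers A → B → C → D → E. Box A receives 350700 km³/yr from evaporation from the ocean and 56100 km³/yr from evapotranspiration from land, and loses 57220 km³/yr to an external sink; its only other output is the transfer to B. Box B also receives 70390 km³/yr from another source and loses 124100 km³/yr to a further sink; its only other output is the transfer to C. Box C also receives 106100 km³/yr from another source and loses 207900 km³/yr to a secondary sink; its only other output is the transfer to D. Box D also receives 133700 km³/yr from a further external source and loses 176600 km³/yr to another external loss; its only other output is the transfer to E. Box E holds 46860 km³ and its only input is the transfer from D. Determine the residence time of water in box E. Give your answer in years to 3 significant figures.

Box A: F(A→B) = (350700 + 56100) − 57220 = 349580 km³/yr.
Box B: F(B→C) = (349580 + 70390) − 124100 = 295870 km³/yr.
Box C: F(C→D) = (295870 + 106100) − 207900 = 194070 km³/yr.
Box D: F(D→E) = (194070 + 133700) − 176600 = 151170 km³/yr.
Box E throughput = its input = 151170 km³/yr; τ = 46860 / 151170 = 0.3100 yr.

0.310 yr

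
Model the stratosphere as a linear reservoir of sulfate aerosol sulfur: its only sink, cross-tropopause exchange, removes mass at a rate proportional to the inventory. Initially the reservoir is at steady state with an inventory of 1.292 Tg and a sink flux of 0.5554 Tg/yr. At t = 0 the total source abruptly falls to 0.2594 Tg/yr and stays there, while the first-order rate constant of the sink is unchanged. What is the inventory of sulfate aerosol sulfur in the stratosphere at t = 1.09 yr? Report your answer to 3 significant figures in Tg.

Residence time τ = M₀/F₀ = 2.326 yr. The eventual steady state is M_∞ = M₀·(F₁/F₀) = 1.292 × 0.2594/0.5554 = 0.60343 Tg.
The anomaly ΔM(t) = M(t) − M_∞ decays as ΔM₀·e^(−t/τ) with ΔM₀ = 1.292 − 0.60343 = 0.6886 Tg.
At t = 1.09 yr, e^(−t/τ) = e^(−0.4686) = 0.6259, so ΔM = 0.4310 Tg and M = 0.60343 + 0.4310 = 1.0344 Tg.

1.03 Tg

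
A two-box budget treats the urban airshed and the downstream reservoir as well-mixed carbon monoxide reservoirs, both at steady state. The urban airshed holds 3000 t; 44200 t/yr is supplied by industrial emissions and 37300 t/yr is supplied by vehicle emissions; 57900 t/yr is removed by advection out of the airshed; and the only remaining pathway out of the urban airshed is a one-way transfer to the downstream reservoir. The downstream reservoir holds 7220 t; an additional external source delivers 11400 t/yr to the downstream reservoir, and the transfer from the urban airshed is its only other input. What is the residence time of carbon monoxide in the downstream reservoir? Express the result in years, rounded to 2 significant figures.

Balance the urban airshed: ΣF_in = 44200 + 37300 = 81500 t/yr.
Transfer to the downstream reservoir = ΣF_in − (57900) = 23600 t/yr.
Total input to the downstream reservoir = 23600 + 11400 = 35000 t/yr; at steady state this equals its total output.
τ = M / F = 7220 / 35000 = 0.2063 yr.

0.21 yr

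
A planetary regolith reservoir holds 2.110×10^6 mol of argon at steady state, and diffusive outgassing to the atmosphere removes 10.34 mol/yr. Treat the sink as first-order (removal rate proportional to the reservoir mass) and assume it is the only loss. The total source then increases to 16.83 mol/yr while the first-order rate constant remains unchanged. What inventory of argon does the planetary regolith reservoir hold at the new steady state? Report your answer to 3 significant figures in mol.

3.43×10^6 mol

Rate constant k = F/M = 10.34 / 2.110×10^6 = 4.900×10^-6 yr⁻¹.
At the new steady state, source = k·M_new ⇒ M_new = 16.83 / 4.900×10^-6 = 3.434×10^6 mol.
(Equivalently M_new = M × F_new/F_old = 2.110×10^6 × 16.83/10.34.)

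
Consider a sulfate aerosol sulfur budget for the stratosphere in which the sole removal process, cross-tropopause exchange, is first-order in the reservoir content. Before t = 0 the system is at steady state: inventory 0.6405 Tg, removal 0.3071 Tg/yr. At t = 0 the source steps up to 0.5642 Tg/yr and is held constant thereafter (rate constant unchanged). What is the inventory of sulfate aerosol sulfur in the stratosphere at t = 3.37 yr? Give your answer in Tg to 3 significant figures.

1.07 Tg

Residence time τ = M₀/F₀ = 2.086 yr. The eventual steady state is M_∞ = M₀·(F₁/F₀) = 0.6405 × 0.5642/0.3071 = 1.1767 Tg.
The anomaly ΔM(t) = M(t) − M_∞ decays as ΔM₀·e^(−t/τ) with ΔM₀ = 0.6405 − 1.1767 = −0.5362 Tg.
At t = 3.37 yr, e^(−t/τ) = e^(−1.616) = 0.1987, so ΔM = −0.1066 Tg and M = 1.1767 − 0.1066 = 1.0702 Tg.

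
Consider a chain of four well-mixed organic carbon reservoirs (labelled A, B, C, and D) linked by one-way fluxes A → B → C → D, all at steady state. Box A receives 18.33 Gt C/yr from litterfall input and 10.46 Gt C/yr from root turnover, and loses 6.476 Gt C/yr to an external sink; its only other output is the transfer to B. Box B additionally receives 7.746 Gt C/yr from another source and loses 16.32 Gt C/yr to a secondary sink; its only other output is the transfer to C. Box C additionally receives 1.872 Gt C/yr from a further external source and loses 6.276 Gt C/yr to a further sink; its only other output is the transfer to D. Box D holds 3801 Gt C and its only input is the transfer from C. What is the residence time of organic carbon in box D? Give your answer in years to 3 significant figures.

407 yr

Box A: F(A→B) = (18.33 + 10.46) − 6.476 = 22.314 Gt C/yr.
Box B: F(B→C) = (22.314 + 7.746) − 16.32 = 13.740 Gt C/yr.
Box C: F(C→D) = (13.740 + 1.872) − 6.276 = 9.3360 Gt C/yr.
Box D throughput = its input = 9.3360 Gt C/yr; τ = 3801 / 9.3360 = 407.1 yr.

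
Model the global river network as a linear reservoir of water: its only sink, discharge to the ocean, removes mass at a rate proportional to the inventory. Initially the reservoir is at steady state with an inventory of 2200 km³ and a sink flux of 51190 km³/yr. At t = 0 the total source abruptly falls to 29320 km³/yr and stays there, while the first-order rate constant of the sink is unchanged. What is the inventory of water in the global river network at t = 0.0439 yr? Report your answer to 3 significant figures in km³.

1600 km³

τ = M₀/F₀ = 2200/51190 = 0.04298 yr; rate constant k = 1/τ.
New steady state M_∞ = F₁/k = F₁·τ = 29320 × 0.04298 = 1260.1 km³.
M(t) = M_∞ + (M₀ − M_∞)·e^(−t/τ); t/τ = 0.0439/0.04298 = 1.021, so e^(−t/τ) = 0.3601.
M(t) = 1260.1 + 939.9 × 0.3601 = 1598.5 km³.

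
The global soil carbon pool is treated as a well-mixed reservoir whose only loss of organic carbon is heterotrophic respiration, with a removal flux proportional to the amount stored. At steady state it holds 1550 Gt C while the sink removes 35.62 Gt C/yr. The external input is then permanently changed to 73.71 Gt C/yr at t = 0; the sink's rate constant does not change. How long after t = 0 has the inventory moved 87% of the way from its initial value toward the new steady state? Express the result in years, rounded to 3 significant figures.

88.8 yr

τ = M₀/F₀ = 1550/35.62 = 43.51 yr.
The remaining gap fraction is e^(−t/τ); 87% covered ⇒ e^(−t/τ) = 0.130.
t = −τ ln(0.130) = 43.51 × 2.040 = 88.78 yr.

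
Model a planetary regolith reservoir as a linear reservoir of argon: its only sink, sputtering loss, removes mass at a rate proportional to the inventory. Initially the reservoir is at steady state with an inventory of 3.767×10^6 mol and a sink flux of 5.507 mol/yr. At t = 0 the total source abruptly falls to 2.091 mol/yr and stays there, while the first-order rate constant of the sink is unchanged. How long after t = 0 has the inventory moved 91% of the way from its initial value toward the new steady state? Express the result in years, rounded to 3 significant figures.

1.65×10^6 yr

τ = M₀/F₀ = 3.767×10^6/5.507 = 684000 yr.
The remaining gap fraction is e^(−t/τ); 91% covered ⇒ e^(−t/τ) = 0.0900.
t = −τ ln(0.0900) = 684000 × 2.408 = 1.647×10^6 yr.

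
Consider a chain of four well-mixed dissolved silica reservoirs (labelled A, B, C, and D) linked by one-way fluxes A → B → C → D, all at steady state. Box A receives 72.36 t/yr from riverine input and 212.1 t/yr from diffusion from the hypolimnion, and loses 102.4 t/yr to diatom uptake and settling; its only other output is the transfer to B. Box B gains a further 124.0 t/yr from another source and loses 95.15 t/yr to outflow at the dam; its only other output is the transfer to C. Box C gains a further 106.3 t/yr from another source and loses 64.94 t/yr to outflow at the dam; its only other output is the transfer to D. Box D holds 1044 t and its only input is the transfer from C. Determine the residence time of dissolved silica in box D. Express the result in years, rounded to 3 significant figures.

Box A: F(A→B) = (72.36 + 212.1) − 102.4 = 182.06 t/yr.
Box B: F(B→C) = (182.06 + 124.0) − 95.15 = 210.91 t/yr.
Box C: F(C→D) = (210.91 + 106.3) − 64.94 = 252.27 t/yr.
Box D throughput = its input = 252.27 t/yr; τ = 1044 / 252.27 = 4.138 yr.

4.14 yr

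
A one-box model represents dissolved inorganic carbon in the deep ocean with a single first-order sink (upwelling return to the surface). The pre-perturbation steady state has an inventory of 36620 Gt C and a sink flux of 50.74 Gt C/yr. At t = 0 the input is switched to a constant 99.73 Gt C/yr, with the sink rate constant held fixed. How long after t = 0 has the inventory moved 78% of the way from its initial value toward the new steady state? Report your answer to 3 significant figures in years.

1090 yr

τ = M₀/F₀ = 36620/50.74 = 721.7 yr.
The remaining gap fraction is e^(−t/τ); 78% covered ⇒ e^(−t/τ) = 0.220.
t = −τ ln(0.220) = 721.7 × 1.514 = 1093 yr.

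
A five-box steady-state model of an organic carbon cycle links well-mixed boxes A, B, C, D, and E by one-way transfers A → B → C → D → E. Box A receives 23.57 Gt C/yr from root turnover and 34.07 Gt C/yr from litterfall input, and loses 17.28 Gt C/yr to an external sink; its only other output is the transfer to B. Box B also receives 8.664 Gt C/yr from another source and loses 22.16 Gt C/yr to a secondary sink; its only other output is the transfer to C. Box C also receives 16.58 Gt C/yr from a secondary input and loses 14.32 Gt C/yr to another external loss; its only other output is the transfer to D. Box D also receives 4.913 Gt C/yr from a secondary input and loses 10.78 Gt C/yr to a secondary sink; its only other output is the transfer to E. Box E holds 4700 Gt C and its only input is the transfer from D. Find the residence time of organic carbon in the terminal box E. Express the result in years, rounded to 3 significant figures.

Box A: F(A→B) = (23.57 + 34.07) − 17.28 = 40.360 Gt C/yr.
Box B: F(B→C) = (40.360 + 8.664) − 22.16 = 26.864 Gt C/yr.
Box C: F(C→D) = (26.864 + 16.58) − 14.32 = 29.124 Gt C/yr.
Box D: F(D→E) = (29.124 + 4.913) − 10.78 = 23.257 Gt C/yr.
Box E throughput = its input = 23.257 Gt C/yr; τ = 4700 / 23.257 = 202.1 yr.

202 yr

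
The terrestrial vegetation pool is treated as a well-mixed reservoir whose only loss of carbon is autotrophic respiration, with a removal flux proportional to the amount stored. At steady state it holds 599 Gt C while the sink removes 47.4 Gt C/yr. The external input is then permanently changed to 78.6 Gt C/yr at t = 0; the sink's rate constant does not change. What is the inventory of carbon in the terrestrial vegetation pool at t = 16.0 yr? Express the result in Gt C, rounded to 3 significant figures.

882 Gt C

The sink rate constant is k = F₀/M₀ = 47.4/599 = 0.07913 yr⁻¹.
Solving dM/dt = F₁ − kM with M(0) = M₀ gives M(t) = F₁/k + (M₀ − F₁/k)·e^(−kt).
F₁/k = 78.6/0.07913 = 993.28 Gt C; kt = 0.07913 × 16.0 = 1.266, e^(−kt) = 0.2819.
M(16.0) = 993.28 + (599 − 993.28) × 0.2819 = 993.28 − 111.2 = 882.12 Gt C.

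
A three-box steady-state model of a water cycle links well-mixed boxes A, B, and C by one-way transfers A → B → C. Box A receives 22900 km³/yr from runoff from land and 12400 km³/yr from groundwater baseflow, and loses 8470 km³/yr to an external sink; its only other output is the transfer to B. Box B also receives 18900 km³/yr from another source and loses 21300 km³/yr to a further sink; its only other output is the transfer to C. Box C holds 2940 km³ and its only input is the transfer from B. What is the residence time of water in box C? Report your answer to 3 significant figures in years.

0.120 yr

Box A: F(A→B) = (22900 + 12400) − 8470 = 26830 km³/yr.
Box B: F(B→C) = (26830 + 18900) − 21300 = 24430 km³/yr.
Box C throughput = its input = 24430 km³/yr; τ = 2940 / 24430 = 0.1203 yr.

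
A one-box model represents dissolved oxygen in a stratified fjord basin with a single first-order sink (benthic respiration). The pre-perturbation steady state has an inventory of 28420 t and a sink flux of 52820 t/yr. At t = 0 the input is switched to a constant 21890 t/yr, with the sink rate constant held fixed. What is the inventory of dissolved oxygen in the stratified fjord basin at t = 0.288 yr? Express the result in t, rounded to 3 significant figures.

The sink rate constant is k = F₀/M₀ = 52820/28420 = 1.859 yr⁻¹.
Solving dM/dt = F₁ − kM with M(0) = M₀ gives M(t) = F₁/k + (M₀ − F₁/k)·e^(−kt).
F₁/k = 21890/1.859 = 11778 t; kt = 1.859 × 0.288 = 0.5353, e^(−kt) = 0.5855.
M(0.288) = 11778 + (28420 − 11778) × 0.5855 = 11778 + 9744 = 21522 t.

21500 t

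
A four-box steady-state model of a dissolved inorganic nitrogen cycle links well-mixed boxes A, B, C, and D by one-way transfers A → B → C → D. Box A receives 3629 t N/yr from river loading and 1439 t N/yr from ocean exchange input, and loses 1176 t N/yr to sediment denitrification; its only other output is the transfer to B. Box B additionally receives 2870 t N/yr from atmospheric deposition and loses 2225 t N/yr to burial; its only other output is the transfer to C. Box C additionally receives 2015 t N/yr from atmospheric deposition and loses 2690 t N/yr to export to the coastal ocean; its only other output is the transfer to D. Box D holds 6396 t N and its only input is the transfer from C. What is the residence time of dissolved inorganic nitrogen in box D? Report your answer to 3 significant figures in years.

1.66 yr

Box A: F(A→B) = (3629 + 1439) − 1176 = 3892.0 t N/yr.
Box B: F(B→C) = (3892.0 + 2870) − 2225 = 4537.0 t N/yr.
Box C: F(C→D) = (4537.0 + 2015) − 2690 = 3862.0 t N/yr.
Box D throughput = its input = 3862.0 t N/yr; τ = 6396 / 3862.0 = 1.656 yr.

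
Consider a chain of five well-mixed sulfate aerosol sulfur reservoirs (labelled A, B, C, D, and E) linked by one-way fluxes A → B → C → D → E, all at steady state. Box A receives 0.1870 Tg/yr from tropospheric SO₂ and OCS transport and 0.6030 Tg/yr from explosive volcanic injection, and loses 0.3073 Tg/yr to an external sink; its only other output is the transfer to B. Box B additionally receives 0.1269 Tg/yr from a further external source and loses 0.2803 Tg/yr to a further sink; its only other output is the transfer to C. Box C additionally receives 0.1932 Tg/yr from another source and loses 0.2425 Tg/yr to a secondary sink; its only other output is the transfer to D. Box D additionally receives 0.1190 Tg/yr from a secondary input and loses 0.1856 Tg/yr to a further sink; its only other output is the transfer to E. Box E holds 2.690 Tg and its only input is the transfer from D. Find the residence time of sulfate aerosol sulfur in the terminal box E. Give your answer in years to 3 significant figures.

Box A: F(A→B) = (0.1870 + 0.6030) − 0.3073 = 0.48270 Tg/yr.
Box B: F(B→C) = (0.48270 + 0.1269) − 0.2803 = 0.32930 Tg/yr.
Box C: F(C→D) = (0.32930 + 0.1932) − 0.2425 = 0.28000 Tg/yr.
Box D: F(D→E) = (0.28000 + 0.1190) − 0.1856 = 0.21340 Tg/yr.
Box E throughput = its input = 0.21340 Tg/yr; τ = 2.690 / 0.21340 = 12.61 yr.

12.6 yr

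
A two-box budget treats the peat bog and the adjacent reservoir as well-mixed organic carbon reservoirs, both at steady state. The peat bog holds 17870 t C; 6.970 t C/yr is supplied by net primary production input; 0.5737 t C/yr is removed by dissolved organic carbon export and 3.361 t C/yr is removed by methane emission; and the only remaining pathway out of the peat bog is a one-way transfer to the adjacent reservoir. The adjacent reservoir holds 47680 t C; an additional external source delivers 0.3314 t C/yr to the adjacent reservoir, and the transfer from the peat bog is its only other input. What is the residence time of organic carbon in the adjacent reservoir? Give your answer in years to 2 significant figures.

14000 yr

Balance the peat bog: ΣF_in = 6.9700 t C/yr.
Transfer to the adjacent reservoir = ΣF_in − (0.5737 + 3.361) = 3.0353 t C/yr.
Total input to the adjacent reservoir = 3.0353 + 0.3314 = 3.3667 t C/yr; at steady state this equals its total output.
τ = M / F = 47680 / 3.3667 = 14160 yr.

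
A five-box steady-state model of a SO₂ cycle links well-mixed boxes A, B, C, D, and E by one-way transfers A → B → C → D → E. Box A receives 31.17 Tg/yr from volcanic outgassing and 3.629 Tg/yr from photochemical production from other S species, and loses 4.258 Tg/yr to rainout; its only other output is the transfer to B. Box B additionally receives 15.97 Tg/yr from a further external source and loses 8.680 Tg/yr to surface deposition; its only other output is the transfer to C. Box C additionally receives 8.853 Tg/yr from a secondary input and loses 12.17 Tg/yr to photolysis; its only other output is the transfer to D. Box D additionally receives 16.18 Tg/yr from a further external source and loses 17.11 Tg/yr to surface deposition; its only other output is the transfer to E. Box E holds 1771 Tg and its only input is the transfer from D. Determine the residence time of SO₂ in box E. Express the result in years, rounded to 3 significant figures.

Box A: F(A→B) = (31.17 + 3.629) − 4.258 = 30.541 Tg/yr.
Box B: F(B→C) = (30.541 + 15.97) − 8.680 = 37.831 Tg/yr.
Box C: F(C→D) = (37.831 + 8.853) − 12.17 = 34.514 Tg/yr.
Box D: F(D→E) = (34.514 + 16.18) − 17.11 = 33.584 Tg/yr.
Box E throughput = its input = 33.584 Tg/yr; τ = 1771 / 33.584 = 52.73 yr.

52.7 yr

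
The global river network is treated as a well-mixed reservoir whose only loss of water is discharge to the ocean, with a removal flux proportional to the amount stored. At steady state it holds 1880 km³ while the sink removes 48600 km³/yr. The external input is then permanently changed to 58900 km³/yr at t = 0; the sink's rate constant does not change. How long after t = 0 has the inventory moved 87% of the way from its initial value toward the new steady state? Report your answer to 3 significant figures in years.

τ = M₀/F₀ = 1880/48600 = 0.03868 yr.
The remaining gap fraction is e^(−t/τ); 87% covered ⇒ e^(−t/τ) = 0.130.
t = −τ ln(0.130) = 0.03868 × 2.040 = 0.07892 yr.

0.0789 yr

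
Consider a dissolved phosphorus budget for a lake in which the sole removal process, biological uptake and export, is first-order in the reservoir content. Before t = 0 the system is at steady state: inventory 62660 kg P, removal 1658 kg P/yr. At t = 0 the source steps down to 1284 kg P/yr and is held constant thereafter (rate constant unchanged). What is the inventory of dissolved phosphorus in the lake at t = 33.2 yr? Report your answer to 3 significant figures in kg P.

The sink rate constant is k = F₀/M₀ = 1658/62660 = 0.02646 yr⁻¹.
Solving dM/dt = F₁ − kM with M(0) = M₀ gives M(t) = F₁/k + (M₀ − F₁/k)·e^(−kt).
F₁/k = 1284/0.02646 = 48526 kg P; kt = 0.02646 × 33.2 = 0.8785, e^(−kt) = 0.4154.
M(33.2) = 48526 + (62660 − 48526) × 0.4154 = 48526 + 5872 = 54397 kg P.

54400 kg P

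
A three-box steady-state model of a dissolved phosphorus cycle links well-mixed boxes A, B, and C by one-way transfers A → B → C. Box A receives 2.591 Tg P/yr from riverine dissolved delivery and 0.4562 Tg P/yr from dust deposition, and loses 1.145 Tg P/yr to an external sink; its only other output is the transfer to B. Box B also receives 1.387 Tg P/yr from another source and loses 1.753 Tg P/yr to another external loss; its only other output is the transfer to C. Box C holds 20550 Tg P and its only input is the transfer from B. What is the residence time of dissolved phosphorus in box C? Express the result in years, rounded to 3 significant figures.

13400 yr

Box A: F(A→B) = (2.591 + 0.4562) − 1.145 = 1.9022 Tg P/yr.
Box B: F(B→C) = (1.9022 + 1.387) − 1.753 = 1.5362 Tg P/yr.
Box C throughput = its input = 1.5362 Tg P/yr; τ = 20550 / 1.5362 = 13380 yr.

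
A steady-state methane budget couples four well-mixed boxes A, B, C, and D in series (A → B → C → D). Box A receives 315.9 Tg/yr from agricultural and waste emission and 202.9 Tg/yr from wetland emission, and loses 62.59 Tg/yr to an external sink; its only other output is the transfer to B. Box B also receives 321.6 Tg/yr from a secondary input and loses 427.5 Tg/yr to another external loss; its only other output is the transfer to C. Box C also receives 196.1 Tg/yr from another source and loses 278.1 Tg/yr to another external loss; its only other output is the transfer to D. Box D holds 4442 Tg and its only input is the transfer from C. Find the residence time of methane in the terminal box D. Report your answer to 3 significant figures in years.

16.6 yr

Box A: F(A→B) = (315.9 + 202.9) − 62.59 = 456.21 Tg/yr.
Box B: F(B→C) = (456.21 + 321.6) − 427.5 = 350.31 Tg/yr.
Box C: F(C→D) = (350.31 + 196.1) − 278.1 = 268.31 Tg/yr.
Box D throughput = its input = 268.31 Tg/yr; τ = 4442 / 268.31 = 16.56 yr.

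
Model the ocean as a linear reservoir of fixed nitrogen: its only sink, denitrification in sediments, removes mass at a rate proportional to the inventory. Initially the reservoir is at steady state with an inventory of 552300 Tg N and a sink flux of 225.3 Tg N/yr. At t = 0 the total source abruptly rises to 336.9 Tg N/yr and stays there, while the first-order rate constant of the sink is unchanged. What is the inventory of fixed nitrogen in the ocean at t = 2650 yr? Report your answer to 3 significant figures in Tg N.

733000 Tg N

The sink rate constant is k = F₀/M₀ = 225.3/552300 = 0.0004079 yr⁻¹.
Solving dM/dt = F₁ − kM with M(0) = M₀ gives M(t) = F₁/k + (M₀ − F₁/k)·e^(−kt).
F₁/k = 336.9/0.0004079 = 825880 Tg N; kt = 0.0004079 × 2650 = 1.081, e^(−kt) = 0.3393.
M(2650) = 825880 + (552300 − 825880) × 0.3393 = 825880 − 92810 = 733070 Tg N.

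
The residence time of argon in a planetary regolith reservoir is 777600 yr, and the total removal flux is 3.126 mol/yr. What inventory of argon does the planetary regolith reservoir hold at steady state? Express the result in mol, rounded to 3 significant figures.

2.43×10^6 mol

τ = M/F ⇒ M = τ × F = 777600 × 3.126 = 2.431×10^6 mol.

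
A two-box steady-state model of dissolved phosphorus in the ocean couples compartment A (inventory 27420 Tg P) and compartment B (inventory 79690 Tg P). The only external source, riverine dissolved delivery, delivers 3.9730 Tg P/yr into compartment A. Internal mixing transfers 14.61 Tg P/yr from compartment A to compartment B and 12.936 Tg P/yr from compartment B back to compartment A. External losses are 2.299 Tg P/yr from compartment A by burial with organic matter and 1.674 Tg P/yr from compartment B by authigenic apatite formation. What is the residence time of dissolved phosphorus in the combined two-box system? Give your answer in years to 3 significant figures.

Treat the two boxes together as one reservoir: the mixing fluxes between them are internal recycling, so τ = ΣM / Σ(external losses).
M_total = 27420 + 79690 = 107110 Tg P.
ΣF_external_out = 2.299 + 1.674 = 3.9730 Tg P/yr.
τ = M_total / ΣF_ext = 107110 / 3.9730 = 26960 yr.

27000 yr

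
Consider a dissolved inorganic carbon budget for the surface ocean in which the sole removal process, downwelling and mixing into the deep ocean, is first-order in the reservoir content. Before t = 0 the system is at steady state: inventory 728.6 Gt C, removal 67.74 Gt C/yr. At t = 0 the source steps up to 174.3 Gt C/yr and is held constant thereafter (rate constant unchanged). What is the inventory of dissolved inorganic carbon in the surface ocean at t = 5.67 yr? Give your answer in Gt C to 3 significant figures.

1200 Gt C

The sink rate constant is k = F₀/M₀ = 67.74/728.6 = 0.09297 yr⁻¹.
Solving dM/dt = F₁ − kM with M(0) = M₀ gives M(t) = F₁/k + (M₀ − F₁/k)·e^(−kt).
F₁/k = 174.3/0.09297 = 1874.7 Gt C; kt = 0.09297 × 5.67 = 0.5272, e^(−kt) = 0.5903.
M(5.67) = 1874.7 + (728.6 − 1874.7) × 0.5903 = 1874.7 − 676.5 = 1198.2 Gt C.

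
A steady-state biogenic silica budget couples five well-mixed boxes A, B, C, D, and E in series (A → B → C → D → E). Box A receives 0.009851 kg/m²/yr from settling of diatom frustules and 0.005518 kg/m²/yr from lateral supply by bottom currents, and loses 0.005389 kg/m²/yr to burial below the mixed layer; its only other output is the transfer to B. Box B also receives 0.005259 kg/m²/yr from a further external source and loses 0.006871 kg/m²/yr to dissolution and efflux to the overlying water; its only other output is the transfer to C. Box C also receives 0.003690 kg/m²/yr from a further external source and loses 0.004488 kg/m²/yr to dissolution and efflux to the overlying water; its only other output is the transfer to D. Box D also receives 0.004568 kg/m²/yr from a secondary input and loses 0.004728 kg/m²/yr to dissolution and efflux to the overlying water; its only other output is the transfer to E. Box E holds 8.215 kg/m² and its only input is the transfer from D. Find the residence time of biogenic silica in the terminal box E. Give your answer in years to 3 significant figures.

Box A: F(A→B) = (0.009851 + 0.005518) − 0.005389 = 0.0099800 kg/m²/yr.
Box B: F(B→C) = (0.0099800 + 0.005259) − 0.006871 = 0.0083680 kg/m²/yr.
Box C: F(C→D) = (0.0083680 + 0.003690) − 0.004488 = 0.0075700 kg/m²/yr.
Box D: F(D→E) = (0.0075700 + 0.004568) − 0.004728 = 0.0074100 kg/m²/yr.
Box E throughput = its input = 0.0074100 kg/m²/yr; τ = 8.215 / 0.0074100 = 1109 yr.

1110 yr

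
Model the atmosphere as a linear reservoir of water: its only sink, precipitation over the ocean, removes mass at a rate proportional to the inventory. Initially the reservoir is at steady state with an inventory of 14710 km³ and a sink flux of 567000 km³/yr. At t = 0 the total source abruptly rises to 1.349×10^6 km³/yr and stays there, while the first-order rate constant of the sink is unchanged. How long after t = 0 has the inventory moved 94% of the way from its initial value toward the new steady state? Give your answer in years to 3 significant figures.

τ = M₀/F₀ = 14710/567000 = 0.02594 yr.
The remaining gap fraction is e^(−t/τ); 94% covered ⇒ e^(−t/τ) = 0.0600.
t = −τ ln(0.0600) = 0.02594 × 2.813 = 0.07299 yr.

0.0730 yr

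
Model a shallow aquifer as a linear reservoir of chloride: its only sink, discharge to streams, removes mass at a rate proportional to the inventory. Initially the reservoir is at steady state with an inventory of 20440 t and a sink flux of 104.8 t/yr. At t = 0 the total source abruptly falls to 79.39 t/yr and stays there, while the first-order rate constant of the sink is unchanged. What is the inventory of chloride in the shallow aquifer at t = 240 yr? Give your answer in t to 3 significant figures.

Residence time τ = M₀/F₀ = 195.0 yr. The eventual steady state is M_∞ = M₀·(F₁/F₀) = 20440 × 79.39/104.8 = 15484 t.
The anomaly ΔM(t) = M(t) − M_∞ decays as ΔM₀·e^(−t/τ) with ΔM₀ = 20440 − 15484 = 4956 t.
At t = 240 yr, e^(−t/τ) = e^(−1.231) = 0.2921, so ΔM = 1448 t and M = 15484 + 1448 = 16932 t.

16900 t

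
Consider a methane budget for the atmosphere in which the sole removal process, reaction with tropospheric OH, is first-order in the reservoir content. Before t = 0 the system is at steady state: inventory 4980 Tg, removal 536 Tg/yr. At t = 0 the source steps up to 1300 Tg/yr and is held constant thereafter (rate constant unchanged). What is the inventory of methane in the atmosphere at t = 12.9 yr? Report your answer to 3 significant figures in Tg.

τ = M₀/F₀ = 4980/536 = 9.291 yr; rate constant k = 1/τ.
New steady state M_∞ = F₁/k = F₁·τ = 1300 × 9.291 = 12078 Tg.
M(t) = M_∞ + (M₀ − M_∞)·e^(−t/τ); t/τ = 12.9/9.291 = 1.388, so e^(−t/τ) = 0.2495.
M(t) = 12078 − 7098 × 0.2495 = 10308 Tg.

10300 Tg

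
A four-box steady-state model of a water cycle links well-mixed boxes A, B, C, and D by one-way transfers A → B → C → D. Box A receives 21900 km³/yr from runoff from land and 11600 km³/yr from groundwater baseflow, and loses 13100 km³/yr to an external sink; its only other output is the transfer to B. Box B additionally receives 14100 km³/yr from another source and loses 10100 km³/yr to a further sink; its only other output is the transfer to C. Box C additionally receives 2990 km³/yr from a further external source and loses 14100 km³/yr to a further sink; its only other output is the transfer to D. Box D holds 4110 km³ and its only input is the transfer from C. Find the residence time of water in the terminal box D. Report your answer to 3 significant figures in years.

0.309 yr

Box A: F(A→B) = (21900 + 11600) − 13100 = 20400 km³/yr.
Box B: F(B→C) = (20400 + 14100) − 10100 = 24400 km³/yr.
Box C: F(C→D) = (24400 + 2990) − 14100 = 13290 km³/yr.
Box D throughput = its input = 13290 km³/yr; τ = 4110 / 13290 = 0.3093 yr.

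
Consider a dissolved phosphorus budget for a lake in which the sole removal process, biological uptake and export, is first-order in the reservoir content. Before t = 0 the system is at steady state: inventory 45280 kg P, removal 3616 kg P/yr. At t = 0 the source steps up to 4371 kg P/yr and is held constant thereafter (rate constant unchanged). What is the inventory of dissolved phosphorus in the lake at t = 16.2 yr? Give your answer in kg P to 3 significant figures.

τ = M₀/F₀ = 45280/3616 = 12.52 yr; rate constant k = 1/τ.
New steady state M_∞ = F₁/k = F₁·τ = 4371 × 12.52 = 54734 kg P.
M(t) = M_∞ + (M₀ − M_∞)·e^(−t/τ); t/τ = 16.2/12.52 = 1.294, so e^(−t/τ) = 0.2743.
M(t) = 54734 − 9454 × 0.2743 = 52141 kg P.

52100 kg P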